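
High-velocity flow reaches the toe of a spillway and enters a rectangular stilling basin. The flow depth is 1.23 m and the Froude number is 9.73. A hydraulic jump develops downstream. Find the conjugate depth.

y₂ = 16.3 m

Fr₁ = 9.73 (given).
Bélanger equation: y₂/y₁ = ½[√(1 + 8Fr₁²) − 1] = ½[√758.4 − 1] = 13.3.
y₂ = 13.3 × 1.23 = 16.3 m.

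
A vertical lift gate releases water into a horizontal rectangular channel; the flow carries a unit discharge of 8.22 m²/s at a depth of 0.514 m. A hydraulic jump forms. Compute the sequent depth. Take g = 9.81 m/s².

y₂ = 4.93 m

V₁ = q/y₁ = 8.22/0.514 = 16.0 m/s. Fr₁ = V₁/√(g·y₁) = 16.0/√(9.81×0.514) = 7.12.
Sequent-depth ratio: y₂/y₁ = ½[√(1 + 8Fr₁²) − 1] = ½[√406.8 − 1] = 9.58.
y₂ = 9.58 × 0.514 = 4.93 m.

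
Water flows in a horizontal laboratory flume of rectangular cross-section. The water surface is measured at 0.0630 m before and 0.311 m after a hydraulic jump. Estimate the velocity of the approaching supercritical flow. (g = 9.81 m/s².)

V₁ = 3.01 m/s

For a rectangular channel the momentum equation gives q² = ½·g·y₁·y₂·(y₁ + y₂) = ½×9.81×0.0630×0.311×0.374 = 0.0359.
q = √0.0359 = 0.190 m²/s.
V₁ = q/y₁ = 0.190/0.0630 = 3.01 m/s.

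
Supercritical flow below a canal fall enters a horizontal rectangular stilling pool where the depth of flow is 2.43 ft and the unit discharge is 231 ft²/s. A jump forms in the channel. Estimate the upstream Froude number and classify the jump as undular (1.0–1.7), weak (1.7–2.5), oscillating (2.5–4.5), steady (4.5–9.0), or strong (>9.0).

V₁ = q/y₁ = 231/2.43 = 95.1 ft/s. Fr₁ = V₁/√(g·y₁) = 95.1/√(32.2×2.43) = 10.7.
Fr₁ = 10.7 lies in the strong range.

Fr₁ = 10.7; strong jump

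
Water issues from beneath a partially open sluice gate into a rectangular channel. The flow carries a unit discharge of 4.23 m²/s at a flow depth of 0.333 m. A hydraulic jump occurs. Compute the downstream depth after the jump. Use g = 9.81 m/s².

y₂ = 3.15 m

V₁ = q/y₁ = 4.23/0.333 = 12.7 m/s. Fr₁ = V₁/√(g·y₁) = 12.7/√(9.81×0.333) = 7.03.
By Bélanger, y₂/y₁ = ½[√(1 + 8Fr₁²) − 1] = ½[√396.2 − 1] = 9.45.
y₂ = 9.45 × 0.333 = 3.15 m.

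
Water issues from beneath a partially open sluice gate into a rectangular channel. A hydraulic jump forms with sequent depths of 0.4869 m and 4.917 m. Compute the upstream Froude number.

Fr₁ = 7.486

For a rectangular channel the momentum equation gives q² = ½·g·y₁·y₂·(y₁ + y₂) = ½×9.81×0.4869×4.917×5.404 = 63.46.
q = √63.46 = 7.966 m²/s.
V₁ = q/y₁ = 16.36 m/s; Fr₁ = V₁/√(g·y₁) = 7.486.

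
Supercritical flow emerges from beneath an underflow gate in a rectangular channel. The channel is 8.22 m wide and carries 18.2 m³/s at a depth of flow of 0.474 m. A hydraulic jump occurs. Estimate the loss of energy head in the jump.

ΔE = 0.188 m

q = Q/b = 18.2/8.22 = 2.21 m²/s; V₁ = q/y₁ = 4.67 m/s. Fr₁ = V₁/√(g·y₁) = 2.17.
By Bélanger, y₂/y₁ = ½[√(1 + 8Fr₁²) − 1] = ½[√38.54 − 1] = 2.60.
y₂ = 2.60 × 0.474 = 1.23 m.
V₂ = q/y₂ = 2.21/1.23 = 1.79 m/s. E₁ = y₁ + V₁²/2g = 1.59 m; E₂ = y₂ + V₂²/2g = 1.40 m. ΔE = E₁ − E₂ = 0.188 m.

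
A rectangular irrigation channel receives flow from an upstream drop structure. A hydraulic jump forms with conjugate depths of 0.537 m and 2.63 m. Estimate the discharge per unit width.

q = 4.68 m²/s

For a rectangular channel the momentum equation gives q² = ½·g·y₁·y₂·(y₁ + y₂) = ½×9.81×0.537×2.63×3.17 = 21.9.
q = √21.9 = 4.68 m²/s.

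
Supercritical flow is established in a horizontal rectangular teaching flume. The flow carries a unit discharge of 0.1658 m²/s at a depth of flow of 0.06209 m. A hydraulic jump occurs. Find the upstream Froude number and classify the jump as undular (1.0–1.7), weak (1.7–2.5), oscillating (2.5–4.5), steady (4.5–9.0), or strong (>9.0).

V₁ = q/y₁ = 0.1658/0.06209 = 2.670 m/s. Fr₁ = V₁/√(g·y₁) = 2.670/√(9.81×0.06209) = 3.422.
Fr₁ = 3.422 lies in the oscillating range.

Fr₁ = 3.422; oscillating jump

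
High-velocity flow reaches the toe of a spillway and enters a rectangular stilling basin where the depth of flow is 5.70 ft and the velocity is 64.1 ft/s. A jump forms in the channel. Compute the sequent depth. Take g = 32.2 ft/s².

y₂ = 35.4 ft

Fr₁ = V₁/√(g·y₁) = 64.1/√(32.2×5.70) = 4.73.
Conjugate-depth relation: y₂/y₁ = ½[√(1 + 8Fr₁²) − 1] = ½[√180.1 − 1] = 6.21.
y₂ = 6.21 × 5.70 = 35.4 ft.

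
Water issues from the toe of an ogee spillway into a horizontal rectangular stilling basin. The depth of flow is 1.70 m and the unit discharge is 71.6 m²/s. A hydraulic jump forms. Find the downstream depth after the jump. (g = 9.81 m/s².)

y₂ = 24.0 m

V₁ = q/y₁ = 71.6/1.70 = 42.1 m/s. Fr₁ = V₁/√(g·y₁) = 42.1/√(9.81×1.70) = 10.3.
From the momentum equation for a rectangular channel, y₂/y₁ = ½[√(1 + 8Fr₁²) − 1] = ½[√851.9 − 1] = 14.1.
y₂ = 14.1 × 1.70 = 24.0 m.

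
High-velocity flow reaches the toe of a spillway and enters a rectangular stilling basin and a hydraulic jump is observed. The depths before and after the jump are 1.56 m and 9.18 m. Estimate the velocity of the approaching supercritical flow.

For a rectangular channel the momentum equation gives q² = ½·g·y₁·y₂·(y₁ + y₂) = ½×9.81×1.56×9.18×10.7 = 754.
q = √754 = 27.5 m²/s.
V₁ = q/y₁ = 27.5/1.56 = 17.6 m/s.

V₁ = 17.6 m/s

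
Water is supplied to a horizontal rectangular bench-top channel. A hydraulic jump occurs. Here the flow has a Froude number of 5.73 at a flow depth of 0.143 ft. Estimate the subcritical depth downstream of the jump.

Fr₁ = 5.73 (given).
Sequent-depth ratio: y₂/y₁ = ½[√(1 + 8Fr₁²) − 1] = ½[√263.7 − 1] = 7.62.
y₂ = 7.62 × 0.143 = 1.09 ft.

y₂ = 1.09 ft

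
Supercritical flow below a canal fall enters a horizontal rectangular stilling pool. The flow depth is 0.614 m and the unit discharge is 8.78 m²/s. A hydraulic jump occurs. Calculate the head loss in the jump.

V₁ = q/y₁ = 8.78/0.614 = 14.3 m/s. Fr₁ = V₁/√(g·y₁) = 14.3/√(9.81×0.614) = 5.83.
By Bélanger, y₂/y₁ = ½[√(1 + 8Fr₁²) − 1] = ½[√272.6 − 1] = 7.76.
y₂ = 7.76 × 0.614 = 4.76 m.
V₂ = q/y₂ = 8.78/4.76 = 1.84 m/s. E₁ = y₁ + V₁²/2g = 11.0 m; E₂ = y₂ + V₂²/2g = 4.93 m. ΔE = E₁ − E₂ = 6.10 m.

ΔE = 6.10 m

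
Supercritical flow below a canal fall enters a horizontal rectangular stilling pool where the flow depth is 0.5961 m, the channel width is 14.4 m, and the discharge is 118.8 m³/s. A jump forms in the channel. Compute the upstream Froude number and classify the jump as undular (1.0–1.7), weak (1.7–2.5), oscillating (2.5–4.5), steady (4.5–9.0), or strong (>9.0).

Fr₁ = 5.723; steady jump

q = Q/b = 118.8/14.4 = 8.250 m²/s; V₁ = q/y₁ = 13.84 m/s. Fr₁ = V₁/√(g·y₁) = 5.723.
Fr₁ = 5.723 lies in the steady range.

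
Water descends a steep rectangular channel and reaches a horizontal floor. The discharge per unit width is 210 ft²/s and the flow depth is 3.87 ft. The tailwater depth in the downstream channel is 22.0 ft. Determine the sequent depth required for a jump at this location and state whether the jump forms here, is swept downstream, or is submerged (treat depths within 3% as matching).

y₂ = 24.7 ft; the jump is swept downstream

V₁ = q/y₁ = 210/3.87 = 54.3 ft/s. Fr₁ = V₁/√(g·y₁) = 54.3/√(32.2×3.87) = 4.86.
Sequent-depth ratio: y₂/y₁ = ½[√(1 + 8Fr₁²) − 1] = ½[√190.0 − 1] = 6.39.
y₂ = 6.39 × 3.87 = 24.7 ft.
Tailwater y_tw = 22.0 ft: y_tw < y₂, so the jump is swept downstream.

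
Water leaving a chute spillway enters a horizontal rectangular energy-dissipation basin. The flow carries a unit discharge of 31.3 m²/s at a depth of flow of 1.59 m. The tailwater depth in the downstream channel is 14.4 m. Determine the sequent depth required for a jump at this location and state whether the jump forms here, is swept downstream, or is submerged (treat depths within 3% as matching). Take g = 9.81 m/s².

y₂ = 10.4 m; the jump is submerged

V₁ = q/y₁ = 31.3/1.59 = 19.7 m/s. Fr₁ = V₁/√(g·y₁) = 19.7/√(9.81×1.59) = 4.98.
Conjugate-depth relation: y₂/y₁ = ½[√(1 + 8Fr₁²) − 1] = ½[√199.8 − 1] = 6.57.
y₂ = 6.57 × 1.59 = 10.4 m.
Tailwater y_tw = 14.4 m: y_tw > y₂, so the jump is submerged.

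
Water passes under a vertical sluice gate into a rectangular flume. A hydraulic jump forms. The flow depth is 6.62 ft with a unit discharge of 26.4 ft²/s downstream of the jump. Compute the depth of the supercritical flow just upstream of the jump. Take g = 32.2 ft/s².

V₂ = q/y₂ = 26.4/6.62 = 3.99 ft/s; Fr₂ = V₂/√(g·y₂) = 0.273.
The Bélanger relation is symmetric: y₁/y₂ = ½[√(1 + 8Fr₂²) − 1] = ½[√1.597 − 1] = 0.132.
y₁ = 0.132 × 6.62 = 0.873 ft.

y₁ = 0.873 ft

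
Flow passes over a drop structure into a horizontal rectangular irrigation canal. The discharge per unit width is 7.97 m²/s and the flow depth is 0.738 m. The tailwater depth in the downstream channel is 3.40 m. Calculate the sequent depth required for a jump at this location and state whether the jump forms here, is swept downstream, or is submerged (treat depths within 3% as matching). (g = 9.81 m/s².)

y₂ = 3.84 m; the jump is swept downstream

V₁ = q/y₁ = 7.97/0.738 = 10.8 m/s. Fr₁ = V₁/√(g·y₁) = 10.8/√(9.81×0.738) = 4.01.
By Bélanger, y₂/y₁ = ½[√(1 + 8Fr₁²) − 1] = ½[√129.9 − 1] = 5.20.
y₂ = 5.20 × 0.738 = 3.84 m.
Tailwater y_tw = 3.40 m: y_tw < y₂, so the jump is swept downstream.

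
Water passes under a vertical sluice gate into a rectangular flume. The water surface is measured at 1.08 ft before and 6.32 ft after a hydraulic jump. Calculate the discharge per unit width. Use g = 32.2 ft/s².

For a rectangular channel the momentum equation gives q² = ½·g·y₁·y₂·(y₁ + y₂) = ½×32.2×1.08×6.32×7.40 = 813.
q = √813 = 28.5 ft²/s.

q = 28.5 ft²/s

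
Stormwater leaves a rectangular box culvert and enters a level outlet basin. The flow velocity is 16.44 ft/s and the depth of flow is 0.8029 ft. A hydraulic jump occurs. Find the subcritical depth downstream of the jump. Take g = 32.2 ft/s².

y₂ = 3.292 ft

Fr₁ = V₁/√(g·y₁) = 16.44/√(32.2×0.8029) = 3.233.
Bélanger equation: y₂/y₁ = ½[√(1 + 8Fr₁²) − 1] = ½[√84.633 − 1] = 4.100.
y₂ = 4.100 × 0.8029 = 3.292 ft.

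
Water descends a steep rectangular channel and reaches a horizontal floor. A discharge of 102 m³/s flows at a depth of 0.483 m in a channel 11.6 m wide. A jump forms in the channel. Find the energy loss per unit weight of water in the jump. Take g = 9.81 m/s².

ΔE = 11.8 m

q = Q/b = 102/11.6 = 8.79 m²/s; V₁ = q/y₁ = 18.2 m/s. Fr₁ = V₁/√(g·y₁) = 8.36.
Bélanger equation: y₂/y₁ = ½[√(1 + 8Fr₁²) − 1] = ½[√560.6 − 1] = 11.3.
y₂ = 11.3 × 0.483 = 5.48 m.
V₂ = q/y₂ = 8.79/5.48 = 1.61 m/s. E₁ = y₁ + V₁²/2g = 17.4 m; E₂ = y₂ + V₂²/2g = 5.61 m. ΔE = E₁ − E₂ = 11.8 m.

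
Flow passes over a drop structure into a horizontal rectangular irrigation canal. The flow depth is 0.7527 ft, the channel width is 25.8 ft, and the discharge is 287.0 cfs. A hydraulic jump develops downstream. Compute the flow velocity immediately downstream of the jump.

V₂ = 3.915 ft/s

q = Q/b = 287.0/25.8 = 11.12 ft²/s; V₁ = q/y₁ = 14.78 ft/s. Fr₁ = V₁/√(g·y₁) = 3.002.
From the momentum equation for a rectangular channel, y₂/y₁ = ½[√(1 + 8Fr₁²) − 1] = ½[√73.093 − 1] = 3.775.
y₂ = 3.775 × 0.7527 = 2.841 ft.
V₂ = q/y₂ = 11.12/2.841 = 3.915 ft/s.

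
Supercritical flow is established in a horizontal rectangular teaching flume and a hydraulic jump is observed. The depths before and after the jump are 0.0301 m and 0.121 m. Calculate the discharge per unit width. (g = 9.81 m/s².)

For a rectangular channel the momentum equation gives q² = ½·g·y₁·y₂·(y₁ + y₂) = ½×9.81×0.0301×0.121×0.151 = 0.00270.
q = √0.00270 = 0.0520 m²/s.

q = 0.0520 m²/s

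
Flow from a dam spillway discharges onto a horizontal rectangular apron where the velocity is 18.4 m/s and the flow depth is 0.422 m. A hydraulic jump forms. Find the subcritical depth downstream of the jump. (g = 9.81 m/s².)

y₂ = 5.19 m

Fr₁ = V₁/√(g·y₁) = 18.4/√(9.81×0.422) = 9.04.
By Bélanger, y₂/y₁ = ½[√(1 + 8Fr₁²) − 1] = ½[√655.3 − 1] = 12.3.
y₂ = 12.3 × 0.422 = 5.19 m.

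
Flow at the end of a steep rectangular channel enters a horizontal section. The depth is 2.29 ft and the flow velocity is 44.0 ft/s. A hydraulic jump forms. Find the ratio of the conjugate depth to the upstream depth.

Fr₁ = V₁/√(g·y₁) = 44.0/√(32.2×2.29) = 5.12.
By Bélanger, y₂/y₁ = ½[√(1 + 8Fr₁²) − 1] = ½[√211.0 − 1] = 6.76.

y₂/y₁ = 6.76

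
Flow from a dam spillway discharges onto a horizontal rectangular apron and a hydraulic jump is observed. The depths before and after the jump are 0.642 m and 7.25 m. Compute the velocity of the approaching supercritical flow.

V₁ = 20.9 m/s

For a rectangular channel the momentum equation gives q² = ½·g·y₁·y₂·(y₁ + y₂) = ½×9.81×0.642×7.25×7.89 = 180.
q = √180 = 13.4 m²/s.
V₁ = q/y₁ = 13.4/0.642 = 20.9 m/s.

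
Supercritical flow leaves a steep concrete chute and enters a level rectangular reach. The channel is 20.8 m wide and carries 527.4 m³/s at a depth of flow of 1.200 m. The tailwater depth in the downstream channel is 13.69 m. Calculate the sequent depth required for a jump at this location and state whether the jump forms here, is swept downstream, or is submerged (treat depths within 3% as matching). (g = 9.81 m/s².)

q = Q/b = 527.4/20.8 = 25.36 m²/s; V₁ = q/y₁ = 21.13 m/s. Fr₁ = V₁/√(g·y₁) = 6.158.
Bélanger equation: y₂/y₁ = ½[√(1 + 8Fr₁²) − 1] = ½[√304.41 − 1] = 8.224.
y₂ = 8.224 × 1.200 = 9.868 m.
Tailwater y_tw = 13.69 m: y_tw > y₂, so the jump is submerged.

y₂ = 9.868 m; the jump is submerged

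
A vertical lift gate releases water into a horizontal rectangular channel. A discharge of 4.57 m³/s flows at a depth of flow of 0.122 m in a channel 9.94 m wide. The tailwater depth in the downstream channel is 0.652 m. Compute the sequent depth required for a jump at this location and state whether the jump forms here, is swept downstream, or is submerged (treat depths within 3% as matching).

y₂ = 0.536 m; the jump is submerged

q = Q/b = 4.57/9.94 = 0.460 m²/s; V₁ = q/y₁ = 3.77 m/s. Fr₁ = V₁/√(g·y₁) = 3.44.
By Bélanger, y₂/y₁ = ½[√(1 + 8Fr₁²) − 1] = ½[√95.93 − 1] = 4.40.
y₂ = 4.40 × 0.122 = 0.536 m.
Tailwater y_tw = 0.652 m: y_tw > y₂, so the jump is submerged.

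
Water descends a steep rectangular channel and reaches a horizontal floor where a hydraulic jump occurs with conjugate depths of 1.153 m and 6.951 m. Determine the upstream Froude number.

For a rectangular channel the momentum equation gives q² = ½·g·y₁·y₂·(y₁ + y₂) = ½×9.81×1.153×6.951×8.104 = 318.6.
q = √318.6 = 17.85 m²/s.
V₁ = q/y₁ = 15.48 m/s; Fr₁ = V₁/√(g·y₁) = 4.603.

Fr₁ = 4.603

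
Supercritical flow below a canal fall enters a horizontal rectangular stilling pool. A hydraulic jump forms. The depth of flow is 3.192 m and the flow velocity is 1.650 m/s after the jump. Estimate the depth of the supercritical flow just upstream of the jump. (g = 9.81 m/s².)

y₁ = 0.4822 m

Fr₂ = V₂/√(g·y₂) = 1.650/√(9.81×3.192) = 0.2949.
Applying the sequent-depth relation in reverse, y₁/y₂ = ½[√(1 + 8Fr₂²) − 1] = ½[√1.6955 − 1] = 0.1511.
y₁ = 0.1511 × 3.192 = 0.4822 m.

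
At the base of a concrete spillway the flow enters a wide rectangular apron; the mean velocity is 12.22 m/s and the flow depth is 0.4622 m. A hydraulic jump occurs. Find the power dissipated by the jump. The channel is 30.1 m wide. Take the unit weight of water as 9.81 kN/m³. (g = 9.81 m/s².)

Fr₁ = V₁/√(g·y₁) = 12.22/√(9.81×0.4622) = 5.739.
Sequent-depth ratio: y₂/y₁ = ½[√(1 + 8Fr₁²) − 1] = ½[√264.47 − 1] = 7.631.
y₂ = 7.631 × 0.4622 = 3.527 m.
q = V₁·y₁ = 12.22 × 0.4622 = 5.648 m²/s. V₂ = q/y₂ = 5.648/3.527 = 1.601 m/s. E₁ = y₁ + V₁²/2g = 8.073 m; E₂ = y₂ + V₂²/2g = 3.658 m. ΔE = E₁ − E₂ = 4.415 m.
Q = q·b = 5.648 × 30.1 = 170.0 m³/s. P = γ·Q·ΔE = 9.81 × 170.0 × 4.415 = 7364 kW.

P = 7364 kW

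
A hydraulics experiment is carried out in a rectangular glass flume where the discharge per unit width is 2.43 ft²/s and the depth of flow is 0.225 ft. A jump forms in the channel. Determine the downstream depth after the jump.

y₂ = 1.17 ft

V₁ = q/y₁ = 2.43/0.225 = 10.8 ft/s. Fr₁ = V₁/√(g·y₁) = 10.8/√(32.2×0.225) = 4.01.
Conjugate-depth relation: y₂/y₁ = ½[√(1 + 8Fr₁²) − 1] = ½[√129.8 − 1] = 5.20.
y₂ = 5.20 × 0.225 = 1.17 ft.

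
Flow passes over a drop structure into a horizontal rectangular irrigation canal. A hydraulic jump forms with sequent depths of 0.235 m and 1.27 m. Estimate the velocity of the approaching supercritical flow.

For a rectangular channel the momentum equation gives q² = ½·g·y₁·y₂·(y₁ + y₂) = ½×9.81×0.235×1.27×1.50 = 2.20.
q = √2.20 = 1.48 m²/s.
V₁ = q/y₁ = 1.48/0.235 = 6.32 m/s.

V₁ = 6.32 m/s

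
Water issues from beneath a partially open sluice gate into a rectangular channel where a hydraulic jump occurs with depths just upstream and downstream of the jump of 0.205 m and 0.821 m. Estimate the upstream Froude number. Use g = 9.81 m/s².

Fr₁ = 3.17

For a rectangular channel the momentum equation gives q² = ½·g·y₁·y₂·(y₁ + y₂) = ½×9.81×0.205×0.821×1.03 = 0.847.
q = √0.847 = 0.920 m²/s.
V₁ = q/y₁ = 4.49 m/s; Fr₁ = V₁/√(g·y₁) = 3.17.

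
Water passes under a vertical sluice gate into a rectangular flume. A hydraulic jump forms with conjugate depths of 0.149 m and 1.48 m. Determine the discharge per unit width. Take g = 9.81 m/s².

For a rectangular channel the momentum equation gives q² = ½·g·y₁·y₂·(y₁ + y₂) = ½×9.81×0.149×1.48×1.63 = 1.76.
q = √1.76 = 1.33 m²/s.

q = 1.33 m²/s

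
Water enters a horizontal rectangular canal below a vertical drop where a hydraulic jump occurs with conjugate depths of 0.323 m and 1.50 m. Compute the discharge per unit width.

For a rectangular channel the momentum equation gives q² = ½·g·y₁·y₂·(y₁ + y₂) = ½×9.81×0.323×1.50×1.82 = 4.33.
q = √4.33 = 2.08 m²/s.

q = 2.08 m²/s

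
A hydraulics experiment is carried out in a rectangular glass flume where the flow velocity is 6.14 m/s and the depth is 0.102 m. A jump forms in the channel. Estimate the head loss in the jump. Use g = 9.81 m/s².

ΔE = 1.16 m

Fr₁ = V₁/√(g·y₁) = 6.14/√(9.81×0.102) = 6.14.
Bélanger equation: y₂/y₁ = ½[√(1 + 8Fr₁²) − 1] = ½[√302.4 − 1] = 8.19.
y₂ = 8.19 × 0.102 = 0.836 m.
Head loss: ΔE = (y₂ − y₁)³/(4y₁y₂) = (0.836 − 0.102)³/(4×0.102×0.836) = 0.395/0.341 = 1.16 m.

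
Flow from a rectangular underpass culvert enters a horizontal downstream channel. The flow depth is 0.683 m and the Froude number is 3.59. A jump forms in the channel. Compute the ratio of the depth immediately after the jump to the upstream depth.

Fr₁ = 3.59 (given).
Sequent-depth ratio: y₂/y₁ = ½[√(1 + 8Fr₁²) − 1] = ½[√104.1 − 1] = 4.60.

y₂/y₁ = 4.60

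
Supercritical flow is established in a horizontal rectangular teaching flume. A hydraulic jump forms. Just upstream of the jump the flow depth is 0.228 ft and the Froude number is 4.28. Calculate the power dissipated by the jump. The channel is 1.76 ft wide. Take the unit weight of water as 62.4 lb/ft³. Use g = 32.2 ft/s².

P = 0.517 hp

Fr₁ = 4.28 (given).
By Bélanger, y₂/y₁ = ½[√(1 + 8Fr₁²) − 1] = ½[√147.5 − 1] = 5.57.
y₂ = 5.57 × 0.228 = 1.27 ft.
V₁ = Fr₁·√(g·y₁) = 4.28×√(32.2×0.228) = 11.6 ft/s; q = V₁·y₁ = 2.64 ft²/s. V₂ = q/y₂ = 2.64/1.27 = 2.08 ft/s. E₁ = y₁ + V₁²/2g = 2.32 ft; E₂ = y₂ + V₂²/2g = 1.34 ft. ΔE = E₁ − E₂ = 0.978 ft.
Q = q·b = 2.64 × 1.76 = 4.65 cfs. P = γ·Q·ΔE/550 = 62.4 × 4.65 × 0.978 / 550 = 0.517 hp.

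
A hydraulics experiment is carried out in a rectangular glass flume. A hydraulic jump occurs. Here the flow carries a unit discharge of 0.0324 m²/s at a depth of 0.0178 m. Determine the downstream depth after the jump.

y₂ = 0.101 m

V₁ = q/y₁ = 0.0324/0.0178 = 1.82 m/s. Fr₁ = V₁/√(g·y₁) = 1.82/√(9.81×0.0178) = 4.36.
By Bélanger, y₂/y₁ = ½[√(1 + 8Fr₁²) − 1] = ½[√152.8 − 1] = 5.68.
y₂ = 5.68 × 0.0178 = 0.101 m.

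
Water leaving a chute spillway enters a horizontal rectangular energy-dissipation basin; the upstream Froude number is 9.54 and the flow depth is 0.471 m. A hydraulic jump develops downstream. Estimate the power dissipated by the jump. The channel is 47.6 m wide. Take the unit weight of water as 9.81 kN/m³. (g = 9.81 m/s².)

P = 70602 kW

Fr₁ = 9.54 (given).
By Bélanger, y₂/y₁ = ½[√(1 + 8Fr₁²) − 1] = ½[√729.1 − 1] = 13.0.
y₂ = 13.0 × 0.471 = 6.12 m.
V₁ = Fr₁·√(g·y₁) = 9.54×√(9.81×0.471) = 20.5 m/s; q = V₁·y₁ = 9.66 m²/s. V₂ = q/y₂ = 9.66/6.12 = 1.58 m/s. E₁ = y₁ + V₁²/2g = 21.9 m; E₂ = y₂ + V₂²/2g = 6.25 m. ΔE = E₁ − E₂ = 15.7 m.
Q = q·b = 9.66 × 47.6 = 460 m³/s. P = γ·Q·ΔE = 9.81 × 460 × 15.7 = 70602 kW.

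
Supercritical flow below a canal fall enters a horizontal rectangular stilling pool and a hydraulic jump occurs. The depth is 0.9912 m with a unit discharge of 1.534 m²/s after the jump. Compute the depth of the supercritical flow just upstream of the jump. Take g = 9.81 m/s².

V₂ = q/y₂ = 1.534/0.9912 = 1.548 m/s; Fr₂ = V₂/√(g·y₂) = 0.4963.
Since the conjugate-depth ratio holds either way, y₁/y₂ = ½[√(1 + 8Fr₂²) − 1] = ½[√2.9706 − 1] = 0.3618.
y₁ = 0.3618 × 0.9912 = 0.3586 m.

y₁ = 0.3586 m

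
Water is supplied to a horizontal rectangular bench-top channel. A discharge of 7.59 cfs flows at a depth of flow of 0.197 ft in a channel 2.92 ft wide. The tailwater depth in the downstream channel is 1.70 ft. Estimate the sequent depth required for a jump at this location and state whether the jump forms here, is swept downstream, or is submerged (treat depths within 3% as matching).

q = Q/b = 7.59/2.92 = 2.60 ft²/s; V₁ = q/y₁ = 13.2 ft/s. Fr₁ = V₁/√(g·y₁) = 5.24.
Sequent-depth ratio: y₂/y₁ = ½[√(1 + 8Fr₁²) − 1] = ½[√220.6 − 1] = 6.93.
y₂ = 6.93 × 0.197 = 1.36 ft.
Tailwater y_tw = 1.70 ft: y_tw > y₂, so the jump is submerged.

y₂ = 1.36 ft; the jump is submerged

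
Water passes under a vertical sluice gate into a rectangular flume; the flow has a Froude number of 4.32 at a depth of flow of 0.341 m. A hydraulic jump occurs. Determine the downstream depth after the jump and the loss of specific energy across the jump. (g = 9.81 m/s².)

y₂ = 1.92 m; ΔE = 1.50 m

Fr₁ = 4.32 (given).
Sequent-depth ratio: y₂/y₁ = ½[√(1 + 8Fr₁²) − 1] = ½[√150.3 − 1] = 5.63.
y₂ = 5.63 × 0.341 = 1.92 m.
Head loss: ΔE = (y₂ − y₁)³/(4y₁y₂) = (1.92 − 0.341)³/(4×0.341×1.92) = 3.94/2.62 = 1.50 m.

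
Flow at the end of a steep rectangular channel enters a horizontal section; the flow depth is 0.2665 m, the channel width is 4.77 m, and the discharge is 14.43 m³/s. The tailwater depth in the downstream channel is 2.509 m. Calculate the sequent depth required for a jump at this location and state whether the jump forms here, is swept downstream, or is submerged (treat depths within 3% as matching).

y₂ = 2.516 m; the jump forms here

q = Q/b = 14.43/4.77 = 3.025 m²/s; V₁ = q/y₁ = 11.35 m/s. Fr₁ = V₁/√(g·y₁) = 7.020.
From the momentum equation for a rectangular channel, y₂/y₁ = ½[√(1 + 8Fr₁²) − 1] = ½[√395.30 − 1] = 9.441.
y₂ = 9.441 × 0.2665 = 2.516 m.
Tailwater y_tw = 2.509 m: y_tw ≈ y₂, so the jump forms here.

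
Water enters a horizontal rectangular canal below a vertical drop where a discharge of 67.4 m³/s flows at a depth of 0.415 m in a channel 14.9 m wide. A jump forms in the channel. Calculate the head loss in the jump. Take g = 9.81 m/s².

ΔE = 3.38 m

q = Q/b = 67.4/14.9 = 4.52 m²/s; V₁ = q/y₁ = 10.9 m/s. Fr₁ = V₁/√(g·y₁) = 5.40.
Sequent-depth ratio: y₂/y₁ = ½[√(1 + 8Fr₁²) − 1] = ½[√234.5 − 1] = 7.16.
y₂ = 7.16 × 0.415 = 2.97 m.
Head loss: ΔE = (y₂ − y₁)³/(4y₁y₂) = (2.97 − 0.415)³/(4×0.415×2.97) = 16.7/4.93 = 3.38 m.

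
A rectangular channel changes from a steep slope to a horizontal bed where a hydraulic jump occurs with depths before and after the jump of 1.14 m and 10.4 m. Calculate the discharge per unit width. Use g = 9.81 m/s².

For a rectangular channel the momentum equation gives q² = ½·g·y₁·y₂·(y₁ + y₂) = ½×9.81×1.14×10.4×11.5 = 671.
q = √671 = 25.9 m²/s.

q = 25.9 m²/s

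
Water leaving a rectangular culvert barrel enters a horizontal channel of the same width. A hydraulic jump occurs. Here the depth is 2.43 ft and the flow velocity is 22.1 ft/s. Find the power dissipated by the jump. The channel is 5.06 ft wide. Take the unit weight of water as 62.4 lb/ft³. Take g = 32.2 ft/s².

P = 54.0 hp

Fr₁ = V₁/√(g·y₁) = 22.1/√(32.2×2.43) = 2.50.
Sequent-depth ratio: y₂/y₁ = ½[√(1 + 8Fr₁²) − 1] = ½[√50.94 − 1] = 3.07.
y₂ = 3.07 × 2.43 = 7.46 ft.
q = V₁·y₁ = 22.1 × 2.43 = 53.7 ft²/s. V₂ = q/y₂ = 53.7/7.46 = 7.20 ft/s. E₁ = y₁ + V₁²/2g = 10.0 ft; E₂ = y₂ + V₂²/2g = 8.26 ft. ΔE = E₁ − E₂ = 1.75 ft.
Q = q·b = 53.7 × 5.06 = 272 cfs. P = γ·Q·ΔE/550 = 62.4 × 272 × 1.75 / 550 = 54.0 hp.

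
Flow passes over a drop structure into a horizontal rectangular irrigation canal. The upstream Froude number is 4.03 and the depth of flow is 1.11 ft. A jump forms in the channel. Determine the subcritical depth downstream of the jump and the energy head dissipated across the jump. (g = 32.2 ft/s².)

Fr₁ = 4.03 (given).
By Bélanger, y₂/y₁ = ½[√(1 + 8Fr₁²) − 1] = ½[√130.9 − 1] = 5.22.
y₂ = 5.22 × 1.11 = 5.80 ft.
V₁ = Fr₁·√(g·y₁) = 4.03×√(32.2×1.11) = 24.1 ft/s; q = V₁·y₁ = 26.7 ft²/s. V₂ = q/y₂ = 26.7/5.80 = 4.61 ft/s. E₁ = y₁ + V₁²/2g = 10.1 ft; E₂ = y₂ + V₂²/2g = 6.13 ft. ΔE = E₁ − E₂ = 4.00 ft.

y₂ = 5.80 ft; ΔE = 4.00 ft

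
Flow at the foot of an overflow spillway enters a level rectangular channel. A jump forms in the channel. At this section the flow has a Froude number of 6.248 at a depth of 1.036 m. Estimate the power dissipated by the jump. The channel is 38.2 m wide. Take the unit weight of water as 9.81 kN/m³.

P = 95245 kW

Fr₁ = 6.248 (given).
From the momentum equation for a rectangular channel, y₂/y₁ = ½[√(1 + 8Fr₁²) − 1] = ½[√313.30 − 1] = 8.350.
y₂ = 8.350 × 1.036 = 8.651 m.
Head loss: ΔE = (y₂ − y₁)³/(4y₁y₂) = (8.651 − 1.036)³/(4×1.036×8.651) = 441.5/35.85 = 12.32 m.
V₁ = Fr₁·√(g·y₁) = 6.248×√(9.81×1.036) = 19.92 m/s; q = V₁·y₁ = 20.64 m²/s. Q = q·b = 20.64 × 38.2 = 788.3 m³/s. P = γ·Q·ΔE = 9.81 × 788.3 × 12.32 = 95245 kW.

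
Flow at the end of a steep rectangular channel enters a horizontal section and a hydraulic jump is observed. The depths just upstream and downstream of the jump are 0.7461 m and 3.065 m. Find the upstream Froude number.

Fr₁ = 3.239

For a rectangular channel the momentum equation gives q² = ½·g·y₁·y₂·(y₁ + y₂) = ½×9.81×0.7461×3.065×3.811 = 42.75.
q = √42.75 = 6.538 m²/s.
V₁ = q/y₁ = 8.763 m/s; Fr₁ = V₁/√(g·y₁) = 3.239.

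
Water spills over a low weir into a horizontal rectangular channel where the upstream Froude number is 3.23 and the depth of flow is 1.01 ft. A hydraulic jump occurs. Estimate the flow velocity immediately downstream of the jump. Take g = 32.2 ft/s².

V₂ = 4.50 ft/s

Fr₁ = 3.23 (given).
Bélanger equation: y₂/y₁ = ½[√(1 + 8Fr₁²) − 1] = ½[√84.46 − 1] = 4.10.
y₂ = 4.10 × 1.01 = 4.14 ft.
V₁ = Fr₁·√(g·y₁) = 3.23×√(32.2×1.01) = 18.4 ft/s; q = V₁·y₁ = 18.6 ft²/s.
V₂ = q/y₂ = 18.6/4.14 = 4.50 ft/s.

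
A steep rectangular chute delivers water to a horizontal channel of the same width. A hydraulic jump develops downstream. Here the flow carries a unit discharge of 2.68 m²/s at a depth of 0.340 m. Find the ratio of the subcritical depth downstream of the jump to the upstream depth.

y₂/y₁ = 5.62

V₁ = q/y₁ = 2.68/0.340 = 7.88 m/s. Fr₁ = V₁/√(g·y₁) = 7.88/√(9.81×0.340) = 4.32.
From the momentum equation for a rectangular channel, y₂/y₁ = ½[√(1 + 8Fr₁²) − 1] = ½[√150.0 − 1] = 5.62.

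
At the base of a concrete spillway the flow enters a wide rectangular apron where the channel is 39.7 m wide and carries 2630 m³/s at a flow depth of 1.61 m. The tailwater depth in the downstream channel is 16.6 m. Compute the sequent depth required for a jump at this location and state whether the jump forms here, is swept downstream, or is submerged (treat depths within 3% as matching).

y₂ = 22.8 m; the jump is swept downstream

q = Q/b = 2630/39.7 = 66.2 m²/s; V₁ = q/y₁ = 41.1 m/s. Fr₁ = V₁/√(g·y₁) = 10.4.
Sequent-depth ratio: y₂/y₁ = ½[√(1 + 8Fr₁²) − 1] = ½[√858.6 − 1] = 14.2.
y₂ = 14.2 × 1.61 = 22.8 m.
Tailwater y_tw = 16.6 m: y_tw < y₂, so the jump is swept downstream.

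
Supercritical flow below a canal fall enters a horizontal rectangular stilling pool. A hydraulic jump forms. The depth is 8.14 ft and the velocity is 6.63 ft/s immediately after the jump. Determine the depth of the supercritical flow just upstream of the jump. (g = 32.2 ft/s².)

y₁ = 2.16 ft

Fr₂ = V₂/√(g·y₂) = 6.63/√(32.2×8.14) = 0.410.
From the momentum equation (using Fr₂), y₁/y₂ = ½[√(1 + 8Fr₂²) − 1] = ½[√2.342 − 1] = 0.265.
y₁ = 0.265 × 8.14 = 2.16 ft.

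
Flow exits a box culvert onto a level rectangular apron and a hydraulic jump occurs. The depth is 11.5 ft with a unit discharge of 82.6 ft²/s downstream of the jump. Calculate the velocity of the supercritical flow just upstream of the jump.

V₁ = 31.6 ft/s

V₂ = q/y₂ = 82.6/11.5 = 7.18 ft/s; Fr₂ = V₂/√(g·y₂) = 0.373.
Since the conjugate-depth ratio holds either way, y₁/y₂ = ½[√(1 + 8Fr₂²) − 1] = ½[√2.115 − 1] = 0.227.
y₁ = 0.227 × 11.5 = 2.61 ft.
V₁ = q/y₁ = 82.6/2.61 = 31.6 ft/s.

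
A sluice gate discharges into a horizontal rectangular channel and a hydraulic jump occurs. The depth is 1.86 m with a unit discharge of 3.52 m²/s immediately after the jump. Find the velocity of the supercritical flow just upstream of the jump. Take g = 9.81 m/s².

V₂ = q/y₂ = 3.52/1.86 = 1.89 m/s; Fr₂ = V₂/√(g·y₂) = 0.443.
From the momentum equation (using Fr₂), y₁/y₂ = ½[√(1 + 8Fr₂²) − 1] = ½[√2.570 − 1] = 0.302.
y₁ = 0.302 × 1.86 = 0.561 m.
V₁ = q/y₁ = 3.52/0.561 = 6.27 m/s.

V₁ = 6.27 m/s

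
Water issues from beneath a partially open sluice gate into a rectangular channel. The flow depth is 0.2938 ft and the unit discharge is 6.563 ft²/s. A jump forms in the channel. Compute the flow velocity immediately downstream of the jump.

V₁ = q/y₁ = 6.563/0.2938 = 22.34 ft/s. Fr₁ = V₁/√(g·y₁) = 22.34/√(32.2×0.2938) = 7.263.
From the momentum equation for a rectangular channel, y₂/y₁ = ½[√(1 + 8Fr₁²) − 1] = ½[√422.97 − 1] = 9.783.
y₂ = 9.783 × 0.2938 = 2.874 ft.
V₂ = q/y₂ = 6.563/2.874 = 2.283 ft/s.

V₂ = 2.283 ft/s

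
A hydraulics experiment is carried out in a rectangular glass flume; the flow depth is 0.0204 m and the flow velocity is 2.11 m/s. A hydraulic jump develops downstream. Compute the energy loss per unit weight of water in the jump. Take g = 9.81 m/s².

Fr₁ = V₁/√(g·y₁) = 2.11/√(9.81×0.0204) = 4.72.
From the momentum equation for a rectangular channel, y₂/y₁ = ½[√(1 + 8Fr₁²) − 1] = ½[√179.0 − 1] = 6.19.
y₂ = 6.19 × 0.0204 = 0.126 m.
Head loss: ΔE = (y₂ − y₁)³/(4y₁y₂) = (0.126 − 0.0204)³/(4×0.0204×0.126) = 0.00119/0.0103 = 0.115 m.

ΔE = 0.115 m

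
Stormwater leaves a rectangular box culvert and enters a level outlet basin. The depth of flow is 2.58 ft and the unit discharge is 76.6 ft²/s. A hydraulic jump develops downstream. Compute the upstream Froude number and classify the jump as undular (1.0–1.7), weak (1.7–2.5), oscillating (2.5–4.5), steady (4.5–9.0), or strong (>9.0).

V₁ = q/y₁ = 76.6/2.58 = 29.7 ft/s. Fr₁ = V₁/√(g·y₁) = 29.7/√(32.2×2.58) = 3.26.
Fr₁ = 3.26 lies in the oscillating range.

Fr₁ = 3.26; oscillating jump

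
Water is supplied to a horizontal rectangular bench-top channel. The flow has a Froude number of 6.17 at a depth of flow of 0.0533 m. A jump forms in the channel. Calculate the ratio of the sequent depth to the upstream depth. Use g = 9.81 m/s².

Fr₁ = 6.17 (given).
By Bélanger, y₂/y₁ = ½[√(1 + 8Fr₁²) − 1] = ½[√305.6 − 1] = 8.24.

y₂/y₁ = 8.24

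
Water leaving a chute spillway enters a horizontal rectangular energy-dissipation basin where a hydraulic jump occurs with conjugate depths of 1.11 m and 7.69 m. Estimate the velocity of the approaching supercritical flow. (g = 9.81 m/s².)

For a rectangular channel the momentum equation gives q² = ½·g·y₁·y₂·(y₁ + y₂) = ½×9.81×1.11×7.69×8.80 = 368.
q = √368 = 19.2 m²/s.
V₁ = q/y₁ = 19.2/1.11 = 17.3 m/s.

V₁ = 17.3 m/s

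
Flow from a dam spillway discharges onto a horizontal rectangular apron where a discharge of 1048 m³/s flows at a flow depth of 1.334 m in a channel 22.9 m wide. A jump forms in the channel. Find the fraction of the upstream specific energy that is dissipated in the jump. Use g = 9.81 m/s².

ΔE/E₁ = 0.713 (71.3%)

q = Q/b = 1048/22.9 = 45.76 m²/s; V₁ = q/y₁ = 34.31 m/s. Fr₁ = V₁/√(g·y₁) = 9.483.
Bélanger equation: y₂/y₁ = ½[√(1 + 8Fr₁²) − 1] = ½[√720.46 − 1] = 12.92.
y₂ = 12.92 × 1.334 = 17.24 m.
E₁ = y₁ + V₁²/2g = 61.32 m. ΔE = (y₂ − y₁)³/(4y₁y₂) = 43.72 m. ΔE/E₁ = 43.72/61.32 = 0.713.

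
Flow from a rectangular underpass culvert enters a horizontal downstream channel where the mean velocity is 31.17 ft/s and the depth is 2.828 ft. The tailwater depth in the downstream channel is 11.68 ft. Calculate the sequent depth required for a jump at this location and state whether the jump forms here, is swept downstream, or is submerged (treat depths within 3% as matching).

Fr₁ = V₁/√(g·y₁) = 31.17/√(32.2×2.828) = 3.266.
From the momentum equation for a rectangular channel, y₂/y₁ = ½[√(1 + 8Fr₁²) − 1] = ½[√86.355 − 1] = 4.146.
y₂ = 4.146 × 2.828 = 11.73 ft.
Tailwater y_tw = 11.68 ft: y_tw ≈ y₂, so the jump forms here.

y₂ = 11.73 ft; the jump forms here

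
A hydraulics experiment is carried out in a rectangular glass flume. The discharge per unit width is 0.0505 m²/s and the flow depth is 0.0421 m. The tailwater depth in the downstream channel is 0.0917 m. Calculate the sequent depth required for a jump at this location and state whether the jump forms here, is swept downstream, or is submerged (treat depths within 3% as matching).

V₁ = q/y₁ = 0.0505/0.0421 = 1.20 m/s. Fr₁ = V₁/√(g·y₁) = 1.20/√(9.81×0.0421) = 1.87.
Bélanger equation: y₂/y₁ = ½[√(1 + 8Fr₁²) − 1] = ½[√28.87 − 1] = 2.19.
y₂ = 2.19 × 0.0421 = 0.0921 m.
Tailwater y_tw = 0.0917 m: y_tw ≈ y₂, so the jump forms here.

y₂ = 0.0921 m; the jump forms here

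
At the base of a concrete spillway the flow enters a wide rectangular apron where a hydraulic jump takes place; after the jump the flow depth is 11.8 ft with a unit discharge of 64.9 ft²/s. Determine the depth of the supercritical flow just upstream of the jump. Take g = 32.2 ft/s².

V₂ = q/y₂ = 64.9/11.8 = 5.50 ft/s; Fr₂ = V₂/√(g·y₂) = 0.282.
Since the conjugate-depth ratio holds either way, y₁/y₂ = ½[√(1 + 8Fr₂²) − 1] = ½[√1.637 − 1] = 0.140.
y₁ = 0.140 × 11.8 = 1.65 ft.

y₁ = 1.65 ft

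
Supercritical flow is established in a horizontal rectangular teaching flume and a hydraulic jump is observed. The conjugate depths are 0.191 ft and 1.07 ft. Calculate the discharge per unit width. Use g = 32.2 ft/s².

For a rectangular channel the momentum equation gives q² = ½·g·y₁·y₂·(y₁ + y₂) = ½×32.2×0.191×1.07×1.26 = 4.15.
q = √4.15 = 2.04 ft²/s.

q = 2.04 ft²/s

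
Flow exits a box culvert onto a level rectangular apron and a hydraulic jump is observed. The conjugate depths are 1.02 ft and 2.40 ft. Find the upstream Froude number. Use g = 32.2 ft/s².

Fr₁ = 1.99

For a rectangular channel the momentum equation gives q² = ½·g·y₁·y₂·(y₁ + y₂) = ½×32.2×1.02×2.40×3.42 = 135.
q = √135 = 11.6 ft²/s.
V₁ = q/y₁ = 11.4 ft/s; Fr₁ = V₁/√(g·y₁) = 1.99.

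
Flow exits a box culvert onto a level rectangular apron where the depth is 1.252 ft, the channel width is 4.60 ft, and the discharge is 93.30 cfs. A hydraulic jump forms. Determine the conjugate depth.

q = Q/b = 93.30/4.60 = 20.28 ft²/s; V₁ = q/y₁ = 16.20 ft/s. Fr₁ = V₁/√(g·y₁) = 2.551.
By Bélanger, y₂/y₁ = ½[√(1 + 8Fr₁²) − 1] = ½[√53.080 − 1] = 3.143.
y₂ = 3.143 × 1.252 = 3.935 ft.

y₂ = 3.935 ft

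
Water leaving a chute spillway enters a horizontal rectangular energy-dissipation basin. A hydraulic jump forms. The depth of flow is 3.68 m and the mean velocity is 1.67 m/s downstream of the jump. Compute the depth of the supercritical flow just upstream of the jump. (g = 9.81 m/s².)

Fr₂ = V₂/√(g·y₂) = 1.67/√(9.81×3.68) = 0.278.
The Bélanger relation is symmetric: y₁/y₂ = ½[√(1 + 8Fr₂²) − 1] = ½[√1.618 − 1] = 0.136.
y₁ = 0.136 × 3.68 = 0.501 m.

y₁ = 0.501 m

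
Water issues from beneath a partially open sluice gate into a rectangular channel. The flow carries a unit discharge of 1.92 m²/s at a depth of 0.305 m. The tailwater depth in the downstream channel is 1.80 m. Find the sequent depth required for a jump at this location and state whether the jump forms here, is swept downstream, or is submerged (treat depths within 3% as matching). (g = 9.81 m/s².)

y₂ = 1.42 m; the jump is submerged

V₁ = q/y₁ = 1.92/0.305 = 6.30 m/s. Fr₁ = V₁/√(g·y₁) = 6.30/√(9.81×0.305) = 3.64.
By Bélanger, y₂/y₁ = ½[√(1 + 8Fr₁²) − 1] = ½[√107.0 − 1] = 4.67.
y₂ = 4.67 × 0.305 = 1.42 m.
Tailwater y_tw = 1.80 m: y_tw > y₂, so the jump is submerged.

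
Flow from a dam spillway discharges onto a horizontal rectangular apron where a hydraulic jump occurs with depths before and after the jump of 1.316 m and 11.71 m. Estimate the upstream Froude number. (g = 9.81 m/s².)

Fr₁ = 6.636

For a rectangular channel the momentum equation gives q² = ½·g·y₁·y₂·(y₁ + y₂) = ½×9.81×1.316×11.71×13.03 = 984.6.
q = √984.6 = 31.38 m²/s.
V₁ = q/y₁ = 23.84 m/s; Fr₁ = V₁/√(g·y₁) = 6.636.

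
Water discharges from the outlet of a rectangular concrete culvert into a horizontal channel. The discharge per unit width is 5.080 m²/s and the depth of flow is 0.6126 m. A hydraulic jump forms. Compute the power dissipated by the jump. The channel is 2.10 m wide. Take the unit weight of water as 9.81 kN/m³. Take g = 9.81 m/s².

P = 134.9 kW

V₁ = q/y₁ = 5.080/0.6126 = 8.293 m/s. Fr₁ = V₁/√(g·y₁) = 8.293/√(9.81×0.6126) = 3.383.
From the momentum equation for a rectangular channel, y₂/y₁ = ½[√(1 + 8Fr₁²) − 1] = ½[√92.541 − 1] = 4.310.
y₂ = 4.310 × 0.6126 = 2.640 m.
V₂ = q/y₂ = 5.080/2.640 = 1.924 m/s. E₁ = y₁ + V₁²/2g = 4.117 m; E₂ = y₂ + V₂²/2g = 2.829 m. ΔE = E₁ − E₂ = 1.289 m.
Q = q·b = 5.080 × 2.10 = 10.67 m³/s. P = γ·Q·ΔE = 9.81 × 10.67 × 1.289 = 134.9 kW.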